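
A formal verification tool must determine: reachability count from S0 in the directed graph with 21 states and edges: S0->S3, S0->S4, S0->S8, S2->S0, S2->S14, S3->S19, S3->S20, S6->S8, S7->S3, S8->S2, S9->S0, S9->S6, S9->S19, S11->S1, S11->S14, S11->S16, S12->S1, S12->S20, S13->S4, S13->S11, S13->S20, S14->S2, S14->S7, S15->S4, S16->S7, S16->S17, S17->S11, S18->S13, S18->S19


BFS from S0:
  layer 0: {S0}
  layer 1: {S3, S4, S8}
  layer 2: {S2, S19, S20}
  layer 3: {S14}
  layer 4: {S7}
Reachable set: {S0, S2, S3, S4, S7, S8, S14, S19, S20}
Count = 9

9


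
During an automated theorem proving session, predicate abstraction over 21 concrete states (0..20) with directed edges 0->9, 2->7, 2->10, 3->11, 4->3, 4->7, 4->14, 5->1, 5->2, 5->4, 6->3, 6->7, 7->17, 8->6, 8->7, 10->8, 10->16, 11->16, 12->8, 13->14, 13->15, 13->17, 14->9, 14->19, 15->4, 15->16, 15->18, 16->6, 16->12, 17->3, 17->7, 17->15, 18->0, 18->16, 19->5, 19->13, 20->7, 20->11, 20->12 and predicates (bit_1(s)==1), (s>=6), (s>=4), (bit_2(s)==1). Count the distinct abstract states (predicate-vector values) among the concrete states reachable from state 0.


BFS from 0:
Concrete reachable: {0, 9}
Abstract via predicates (bit_1(s)==1), (s>=6), (s>=4), (bit_2(s)==1):
  (0,0,0,0) <- {0}
  (0,1,1,0) <- {9}
Distinct abstract states = 2

2


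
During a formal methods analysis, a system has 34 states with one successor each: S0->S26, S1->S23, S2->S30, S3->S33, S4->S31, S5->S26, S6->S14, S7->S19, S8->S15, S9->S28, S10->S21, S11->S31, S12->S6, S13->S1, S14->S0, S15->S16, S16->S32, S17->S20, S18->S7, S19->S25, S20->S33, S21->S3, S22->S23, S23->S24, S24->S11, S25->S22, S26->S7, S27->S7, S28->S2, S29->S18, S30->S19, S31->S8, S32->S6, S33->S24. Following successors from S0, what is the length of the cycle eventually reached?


Trace from S0 until a state repeats:
  S0 -> S26 -> S7 -> S19 -> S25 -> S22 -> S23 -> S24 -> S11 -> S31 -> S8 -> S15 -> S16 -> S32 -> S6 -> S14 -> S0
S0 first seen at step 0, revisited at step 16.
Cycle length = 16 - 0 = 16

16


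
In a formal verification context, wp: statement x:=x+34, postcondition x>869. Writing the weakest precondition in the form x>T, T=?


Formula: wp(x:=E, P) = P[E/x] (substitute E for x in postcondition)
Step 1: Postcondition: x>869
Step 2: Substitute x+34 for x: x+34>869
Step 3: Solve for x: x > 869-34 = 835

835


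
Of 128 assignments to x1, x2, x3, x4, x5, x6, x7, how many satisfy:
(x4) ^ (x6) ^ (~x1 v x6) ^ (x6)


CNF with 4 clauses over 7 vars (128 assignments).
An assignment satisfies CNF iff every clause has >=1 true literal.
Check each row (bits = x1,x2,x3,x4,x5,x6,x7; clause T/F shown):
  row 0 [0000000]: clauses=FFTF -> 0
  row 1 [0000001]: clauses=FFTF -> 0
  row 2 [0000010]: clauses=FTTT -> 0
  row 3 [0000011]: clauses=FTTT -> 0
  row 4 [0000100]: clauses=FFTF -> 0
  (every remaining row is evaluated the same way; all 128 results are listed next)
Full result column, 8 rows per line (x1,x2,x3,x4 fixed per line; x5,x6,x7 runs 000..111 left to right):
  rows 0-7 [x1,x2,x3,x4=0000]: 00000000  (ones: 0)
  rows 8-15 [x1,x2,x3,x4=0001]: 00110011  (ones: 4)
  rows 16-23 [x1,x2,x3,x4=0010]: 00000000  (ones: 0)
  rows 24-31 [x1,x2,x3,x4=0011]: 00110011  (ones: 4)
  rows 32-39 [x1,x2,x3,x4=0100]: 00000000  (ones: 0)
  rows 40-47 [x1,x2,x3,x4=0101]: 00110011  (ones: 4)
  rows 48-55 [x1,x2,x3,x4=0110]: 00000000  (ones: 0)
  rows 56-63 [x1,x2,x3,x4=0111]: 00110011  (ones: 4)
  rows 64-71 [x1,x2,x3,x4=1000]: 00000000  (ones: 0)
  rows 72-79 [x1,x2,x3,x4=1001]: 00110011  (ones: 4)
  rows 80-87 [x1,x2,x3,x4=1010]: 00000000  (ones: 0)
  rows 88-95 [x1,x2,x3,x4=1011]: 00110011  (ones: 4)
  rows 96-103 [x1,x2,x3,x4=1100]: 00000000  (ones: 0)
  rows 104-111 [x1,x2,x3,x4=1101]: 00110011  (ones: 4)
  rows 112-119 [x1,x2,x3,x4=1110]: 00000000  (ones: 0)
  rows 120-127 [x1,x2,x3,x4=1111]: 00110011  (ones: 4)
Satisfying assignments = 0+4+0+4+0+4+0+4+0+4+0+4+0+4+0+4 = 32

32


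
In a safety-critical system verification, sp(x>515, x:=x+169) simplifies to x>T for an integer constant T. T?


Formula: sp(P, x:=E) = exists old_x. (x = E[old_x/x]) AND P[old_x/x] (old_x is the value of x before the assignment; eliminate old_x by solving x = E[old_x/x] for old_x)
Step 1: Precondition P: x>515, i.e. old_x > 515
Step 2: Assignment gives x = old_x + 169, so old_x = x - 169
Step 3: Substitute into P: x - 169 > 515
Step 4: Simplify: x > 515+169 = 684

684


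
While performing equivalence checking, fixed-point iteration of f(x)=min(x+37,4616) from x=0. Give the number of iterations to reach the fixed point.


Step 1: x=0, cap=4616, increment=37
Step 2: x grows by 37 each step until capped at 4616; fixed point is x=4616
Step 3: iterations = ceil(4616/37) = 125

125


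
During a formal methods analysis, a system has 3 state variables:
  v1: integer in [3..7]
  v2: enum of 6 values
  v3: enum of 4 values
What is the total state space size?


State space = product of domain sizes of all variables.
Domain sizes:
  v1 (integer in [3..7]): 5
  v2 (enum of 6 values): 6
  v3 (enum of 4 values): 4
Product = 5 * 6 * 4 = 120

120


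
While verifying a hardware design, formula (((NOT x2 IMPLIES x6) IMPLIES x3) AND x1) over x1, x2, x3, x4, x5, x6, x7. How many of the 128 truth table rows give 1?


Formula: (((NOT x2 IMPLIES x6) IMPLIES x3) AND x1) over 7 vars (128 rows)
Evaluate each row (x1, x2, x3, x4, x5, x6, x7 as bits, MSB first):
  row 0 [0000000]: (((NOT 0 IMPLIES 0) IMPLIES 0) AND 0) -> 0
  row 1 [0000001]: (((NOT 0 IMPLIES 0) IMPLIES 0) AND 0) -> 0
  row 2 [0000010]: (((NOT 0 IMPLIES 1) IMPLIES 0) AND 0) -> 0
  row 3 [0000011]: (((NOT 0 IMPLIES 1) IMPLIES 0) AND 0) -> 0
  row 4 [0000100]: (((NOT 0 IMPLIES 0) IMPLIES 0) AND 0) -> 0
  (every remaining row is evaluated the same way; all 128 results are listed next)
Full result column, 8 rows per line (x1,x2,x3,x4 fixed per line; x5,x6,x7 runs 000..111 left to right):
  rows 0-7 [x1,x2,x3,x4=0000]: 00000000  (ones: 0)
  rows 8-15 [x1,x2,x3,x4=0001]: 00000000  (ones: 0)
  rows 16-23 [x1,x2,x3,x4=0010]: 00000000  (ones: 0)
  rows 24-31 [x1,x2,x3,x4=0011]: 00000000  (ones: 0)
  rows 32-39 [x1,x2,x3,x4=0100]: 00000000  (ones: 0)
  rows 40-47 [x1,x2,x3,x4=0101]: 00000000  (ones: 0)
  rows 48-55 [x1,x2,x3,x4=0110]: 00000000  (ones: 0)
  rows 56-63 [x1,x2,x3,x4=0111]: 00000000  (ones: 0)
  rows 64-71 [x1,x2,x3,x4=1000]: 11001100  (ones: 4)
  rows 72-79 [x1,x2,x3,x4=1001]: 11001100  (ones: 4)
  rows 80-87 [x1,x2,x3,x4=1010]: 11111111  (ones: 8)
  rows 88-95 [x1,x2,x3,x4=1011]: 11111111  (ones: 8)
  rows 96-103 [x1,x2,x3,x4=1100]: 00000000  (ones: 0)
  rows 104-111 [x1,x2,x3,x4=1101]: 00000000  (ones: 0)
  rows 112-119 [x1,x2,x3,x4=1110]: 11111111  (ones: 8)
  rows 120-127 [x1,x2,x3,x4=1111]: 11111111  (ones: 8)
Count of 1-rows = 0+0+0+0+0+0+0+0+4+4+8+8+0+0+8+8 = 40

40


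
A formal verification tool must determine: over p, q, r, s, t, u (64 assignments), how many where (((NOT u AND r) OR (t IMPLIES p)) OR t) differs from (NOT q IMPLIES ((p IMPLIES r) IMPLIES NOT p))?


F1 = (((NOT u AND r) OR (t IMPLIES p)) OR t)
F2 = (NOT q IMPLIES ((p IMPLIES r) IMPLIES NOT p))
Evaluate both on each of 64 rows (bits = p,q,r,s,t,u):
  row 0 [000000]: F1=1 F2=1 -> 0
  row 1 [000001]: F1=1 F2=1 -> 0
  row 2 [000010]: F1=1 F2=1 -> 0
  row 3 [000011]: F1=1 F2=1 -> 0
  row 4 [000100]: F1=1 F2=1 -> 0
  (every remaining row is evaluated the same way; all 64 results are listed next)
Full result column, 8 rows per line (p,q,r fixed per line; s,t,u runs 000..111 left to right):
  rows 0-7 [p,q,r=000]: 00000000  (ones: 0)
  rows 8-15 [p,q,r=001]: 00000000  (ones: 0)
  rows 16-23 [p,q,r=010]: 00000000  (ones: 0)
  rows 24-31 [p,q,r=011]: 00000000  (ones: 0)
  rows 32-39 [p,q,r=100]: 00000000  (ones: 0)
  rows 40-47 [p,q,r=101]: 11111111  (ones: 8)
  rows 48-55 [p,q,r=110]: 00000000  (ones: 0)
  rows 56-63 [p,q,r=111]: 00000000  (ones: 0)
Disagreements = 0+0+0+0+0+8+0+0 = 8

8


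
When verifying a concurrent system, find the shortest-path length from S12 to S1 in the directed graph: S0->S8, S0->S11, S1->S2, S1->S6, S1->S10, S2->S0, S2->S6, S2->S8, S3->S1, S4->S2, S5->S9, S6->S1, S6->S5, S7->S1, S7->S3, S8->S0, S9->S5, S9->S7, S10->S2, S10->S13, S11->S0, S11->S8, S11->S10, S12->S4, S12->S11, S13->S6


BFS layer-by-layer from S12:
  dist 0: {S12}
  dist 1: {S4, S11}
  dist 2: {S0, S2, S8, S10}
  dist 3: {S6, S13}
  dist 4: {S1, S5}
  -> S1 reached at distance 4
Shortest path length = 4

4


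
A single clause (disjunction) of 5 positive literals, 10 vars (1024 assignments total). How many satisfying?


Step 1: Total=2^10=1024
Step 2: Unsat when all 5 false: 2^5=32
Step 3: Sat=1024-32=992

992


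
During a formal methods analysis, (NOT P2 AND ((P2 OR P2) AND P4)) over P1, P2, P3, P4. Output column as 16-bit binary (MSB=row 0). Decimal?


Formula: (NOT P2 AND ((P2 OR P2) AND P4)) over P1, P2, P3, P4 (16 rows)
Evaluate each row (bits = P1,P2,P3,P4, MSB first):
  row 0 [0000]: (NOT 0 AND ((0 OR 0) AND 0)) -> 0
  row 1 [0001]: (NOT 0 AND ((0 OR 0) AND 1)) -> 0
  row 2 [0010]: (NOT 0 AND ((0 OR 0) AND 0)) -> 0
  row 3 [0011]: (NOT 0 AND ((0 OR 0) AND 1)) -> 0
  row 4 [0100]: (NOT 1 AND ((1 OR 1) AND 0)) -> 0
  row 5 [0101]: (NOT 1 AND ((1 OR 1) AND 1)) -> 0
  row 6 [0110]: (NOT 1 AND ((1 OR 1) AND 0)) -> 0
  row 7 [0111]: (NOT 1 AND ((1 OR 1) AND 1)) -> 0
  row 8 [1000]: (NOT 0 AND ((0 OR 0) AND 0)) -> 0
  row 9 [1001]: (NOT 0 AND ((0 OR 0) AND 1)) -> 0
  row 10 [1010]: (NOT 0 AND ((0 OR 0) AND 0)) -> 0
  row 11 [1011]: (NOT 0 AND ((0 OR 0) AND 1)) -> 0
  row 12 [1100]: (NOT 1 AND ((1 OR 1) AND 0)) -> 0
  row 13 [1101]: (NOT 1 AND ((1 OR 1) AND 1)) -> 0
  row 14 [1110]: (NOT 1 AND ((1 OR 1) AND 0)) -> 0
  row 15 [1111]: (NOT 1 AND ((1 OR 1) AND 1)) -> 0
Full result column, 4 rows per line (P1,P2 fixed per line; P3,P4 runs 00..11 left to right):
  rows 0-3 [P1,P2=00]: 0000  = hex 0
  rows 4-7 [P1,P2=01]: 0000  = hex 0
  rows 8-11 [P1,P2=10]: 0000  = hex 0
  rows 12-15 [P1,P2=11]: 0000  = hex 0
Output column (row 0 .. row 15) = 0000000000000000
Output column grouped in 4s = 0000 0000 0000 0000 = 0x0000
Convert to decimal digit by digit (value = value*16 + digit):
  0 -> 0
  0*16 + 0 = 0
  0*16 + 0 = 0
  0*16 + 0 = 0
Decimal = 0

0


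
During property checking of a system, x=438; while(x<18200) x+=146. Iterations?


Step 1: x goes from 438 toward 18200 by 146; the body runs while x<18200, so iterations = ceil((bound-start)/step)
Step 2: Distance=17762
Step 3: ceil(17762/146)=122

122


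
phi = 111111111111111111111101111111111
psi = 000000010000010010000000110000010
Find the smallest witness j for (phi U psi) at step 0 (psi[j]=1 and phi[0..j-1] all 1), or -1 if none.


(phi U psi) at 0: need smallest j with psi[j]=1 and phi[i]=1 for all i in [0,j).
Scan from step 0:
  step 0: phi=1, psi=0 -> continue
  step 1: phi=1, psi=0 -> continue
  step 2: phi=1, psi=0 -> continue
  step 3: phi=1, psi=0 -> continue
  step 7: psi=1 and phi held for [0,7) -> witness found
Witness step = 7

7


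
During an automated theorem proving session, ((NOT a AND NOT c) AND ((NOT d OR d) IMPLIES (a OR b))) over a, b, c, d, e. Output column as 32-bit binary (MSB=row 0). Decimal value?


Formula: ((NOT a AND NOT c) AND ((NOT d OR d) IMPLIES (a OR b))) over a, b, c, d, e (32 rows)
Evaluate each row (bits = a,b,c,d,e, MSB first):
  row 0 [00000]: ((NOT 0 AND NOT 0) AND ((NOT 0 OR 0) IMPLIES (0 OR 0))) -> 0
  row 1 [00001]: ((NOT 0 AND NOT 0) AND ((NOT 0 OR 0) IMPLIES (0 OR 0))) -> 0
  row 2 [00010]: ((NOT 0 AND NOT 0) AND ((NOT 1 OR 1) IMPLIES (0 OR 0))) -> 0
  row 3 [00011]: ((NOT 0 AND NOT 0) AND ((NOT 1 OR 1) IMPLIES (0 OR 0))) -> 0
  row 4 [00100]: ((NOT 0 AND NOT 1) AND ((NOT 0 OR 0) IMPLIES (0 OR 0))) -> 0
  row 5 [00101]: ((NOT 0 AND NOT 1) AND ((NOT 0 OR 0) IMPLIES (0 OR 0))) -> 0
  row 6 [00110]: ((NOT 0 AND NOT 1) AND ((NOT 1 OR 1) IMPLIES (0 OR 0))) -> 0
  row 7 [00111]: ((NOT 0 AND NOT 1) AND ((NOT 1 OR 1) IMPLIES (0 OR 0))) -> 0
  row 8 [01000]: ((NOT 0 AND NOT 0) AND ((NOT 0 OR 0) IMPLIES (0 OR 1))) -> 1
  row 9 [01001]: ((NOT 0 AND NOT 0) AND ((NOT 0 OR 0) IMPLIES (0 OR 1))) -> 1
  row 10 [01010]: ((NOT 0 AND NOT 0) AND ((NOT 1 OR 1) IMPLIES (0 OR 1))) -> 1
  row 11 [01011]: ((NOT 0 AND NOT 0) AND ((NOT 1 OR 1) IMPLIES (0 OR 1))) -> 1
  row 12 [01100]: ((NOT 0 AND NOT 1) AND ((NOT 0 OR 0) IMPLIES (0 OR 1))) -> 0
  row 13 [01101]: ((NOT 0 AND NOT 1) AND ((NOT 0 OR 0) IMPLIES (0 OR 1))) -> 0
  row 14 [01110]: ((NOT 0 AND NOT 1) AND ((NOT 1 OR 1) IMPLIES (0 OR 1))) -> 0
  row 15 [01111]: ((NOT 0 AND NOT 1) AND ((NOT 1 OR 1) IMPLIES (0 OR 1))) -> 0
  row 16 [10000]: ((NOT 1 AND NOT 0) AND ((NOT 0 OR 0) IMPLIES (1 OR 0))) -> 0
  row 17 [10001]: ((NOT 1 AND NOT 0) AND ((NOT 0 OR 0) IMPLIES (1 OR 0))) -> 0
  row 18 [10010]: ((NOT 1 AND NOT 0) AND ((NOT 1 OR 1) IMPLIES (1 OR 0))) -> 0
  row 19 [10011]: ((NOT 1 AND NOT 0) AND ((NOT 1 OR 1) IMPLIES (1 OR 0))) -> 0
  row 20 [10100]: ((NOT 1 AND NOT 1) AND ((NOT 0 OR 0) IMPLIES (1 OR 0))) -> 0
  row 21 [10101]: ((NOT 1 AND NOT 1) AND ((NOT 0 OR 0) IMPLIES (1 OR 0))) -> 0
  row 22 [10110]: ((NOT 1 AND NOT 1) AND ((NOT 1 OR 1) IMPLIES (1 OR 0))) -> 0
  row 23 [10111]: ((NOT 1 AND NOT 1) AND ((NOT 1 OR 1) IMPLIES (1 OR 0))) -> 0
  row 24 [11000]: ((NOT 1 AND NOT 0) AND ((NOT 0 OR 0) IMPLIES (1 OR 1))) -> 0
  row 25 [11001]: ((NOT 1 AND NOT 0) AND ((NOT 0 OR 0) IMPLIES (1 OR 1))) -> 0
  row 26 [11010]: ((NOT 1 AND NOT 0) AND ((NOT 1 OR 1) IMPLIES (1 OR 1))) -> 0
  row 27 [11011]: ((NOT 1 AND NOT 0) AND ((NOT 1 OR 1) IMPLIES (1 OR 1))) -> 0
  row 28 [11100]: ((NOT 1 AND NOT 1) AND ((NOT 0 OR 0) IMPLIES (1 OR 1))) -> 0
  row 29 [11101]: ((NOT 1 AND NOT 1) AND ((NOT 0 OR 0) IMPLIES (1 OR 1))) -> 0
  row 30 [11110]: ((NOT 1 AND NOT 1) AND ((NOT 1 OR 1) IMPLIES (1 OR 1))) -> 0
  row 31 [11111]: ((NOT 1 AND NOT 1) AND ((NOT 1 OR 1) IMPLIES (1 OR 1))) -> 0
Full result column, 4 rows per line (a,b,c fixed per line; d,e runs 00..11 left to right):
  rows 0-3 [a,b,c=000]: 0000  = hex 0
  rows 4-7 [a,b,c=001]: 0000  = hex 0
  rows 8-11 [a,b,c=010]: 1111  = hex F
  rows 12-15 [a,b,c=011]: 0000  = hex 0
  rows 16-19 [a,b,c=100]: 0000  = hex 0
  rows 20-23 [a,b,c=101]: 0000  = hex 0
  rows 24-27 [a,b,c=110]: 0000  = hex 0
  rows 28-31 [a,b,c=111]: 0000  = hex 0
Output column (row 0 .. row 31) = 00000000111100000000000000000000
Output column grouped in 4s = 0000 0000 1111 0000 0000 0000 0000 0000 = 0x00F00000
Convert to decimal digit by digit (value = value*16 + digit):
  0 -> 0
  0*16 + 0 = 0
  0*16 + 15 (F) = 15
  15*16 + 0 = 240
  240*16 + 0 = 3840
  3840*16 + 0 = 61440
  61440*16 + 0 = 983040
  983040*16 + 0 = 15728640
Decimal = 15728640

15728640


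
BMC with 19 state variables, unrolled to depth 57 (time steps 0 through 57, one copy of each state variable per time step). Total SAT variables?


BMC unrolls to depth k, creating one copy of each state var for steps 0..k.
Step count = 57 + 1 = 58 (steps 0 through 57)
Vars per step = 19
Total = 19 * 58 = 1102

1102


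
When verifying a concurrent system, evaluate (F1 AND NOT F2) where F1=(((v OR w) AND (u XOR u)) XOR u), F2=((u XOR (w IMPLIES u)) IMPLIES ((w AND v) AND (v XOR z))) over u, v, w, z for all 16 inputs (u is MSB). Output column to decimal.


F1 = (((v OR w) AND (u XOR u)) XOR u)
F2 = ((u XOR (w IMPLIES u)) IMPLIES ((w AND v) AND (v XOR z)))
Counterexample to F1=>F2 is where F1=1 and F2=0.
Evaluate each row (bits = u,v,w,z, MSB first):
  row 0 [0000]: F1=0 F2=0 -> F1&~F2 -> 0
  row 1 [0001]: F1=0 F2=0 -> F1&~F2 -> 0
  row 2 [0010]: F1=0 F2=1 -> F1&~F2 -> 0
  row 3 [0011]: F1=0 F2=1 -> F1&~F2 -> 0
  row 4 [0100]: F1=0 F2=0 -> F1&~F2 -> 0
  row 5 [0101]: F1=0 F2=0 -> F1&~F2 -> 0
  row 6 [0110]: F1=0 F2=1 -> F1&~F2 -> 0
  row 7 [0111]: F1=0 F2=1 -> F1&~F2 -> 0
  row 8 [1000]: F1=1 F2=1 -> F1&~F2 -> 0
  row 9 [1001]: F1=1 F2=1 -> F1&~F2 -> 0
  row 10 [1010]: F1=1 F2=1 -> F1&~F2 -> 0
  row 11 [1011]: F1=1 F2=1 -> F1&~F2 -> 0
  row 12 [1100]: F1=1 F2=1 -> F1&~F2 -> 0
  row 13 [1101]: F1=1 F2=1 -> F1&~F2 -> 0
  row 14 [1110]: F1=1 F2=1 -> F1&~F2 -> 0
  row 15 [1111]: F1=1 F2=1 -> F1&~F2 -> 0
Full result column, 4 rows per line (u,v fixed per line; w,z runs 00..11 left to right):
  rows 0-3 [u,v=00]: 0000  = hex 0
  rows 4-7 [u,v=01]: 0000  = hex 0
  rows 8-11 [u,v=10]: 0000  = hex 0
  rows 12-15 [u,v=11]: 0000  = hex 0
Counterexample vector (row 0 .. row 15) = 0000000000000000
Output column grouped in 4s = 0000 0000 0000 0000 = 0x0000
Convert to decimal digit by digit (value = value*16 + digit):
  0 -> 0
  0*16 + 0 = 0
  0*16 + 0 = 0
  0*16 + 0 = 0
Decimal = 0

0


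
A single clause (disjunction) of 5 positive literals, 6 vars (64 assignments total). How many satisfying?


Step 1: Total=2^6=64
Step 2: Unsat when all 5 false: 2^1=2
Step 3: Sat=64-2=62

62


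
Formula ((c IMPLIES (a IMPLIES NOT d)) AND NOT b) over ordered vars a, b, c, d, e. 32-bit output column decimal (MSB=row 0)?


Formula: ((c IMPLIES (a IMPLIES NOT d)) AND NOT b) over a, b, c, d, e (32 rows)
Evaluate each row (bits = a,b,c,d,e, MSB first):
  row 0 [00000]: ((0 IMPLIES (0 IMPLIES NOT 0)) AND NOT 0) -> 1
  row 1 [00001]: ((0 IMPLIES (0 IMPLIES NOT 0)) AND NOT 0) -> 1
  row 2 [00010]: ((0 IMPLIES (0 IMPLIES NOT 1)) AND NOT 0) -> 1
  row 3 [00011]: ((0 IMPLIES (0 IMPLIES NOT 1)) AND NOT 0) -> 1
  row 4 [00100]: ((1 IMPLIES (0 IMPLIES NOT 0)) AND NOT 0) -> 1
  row 5 [00101]: ((1 IMPLIES (0 IMPLIES NOT 0)) AND NOT 0) -> 1
  row 6 [00110]: ((1 IMPLIES (0 IMPLIES NOT 1)) AND NOT 0) -> 1
  row 7 [00111]: ((1 IMPLIES (0 IMPLIES NOT 1)) AND NOT 0) -> 1
  row 8 [01000]: ((0 IMPLIES (0 IMPLIES NOT 0)) AND NOT 1) -> 0
  row 9 [01001]: ((0 IMPLIES (0 IMPLIES NOT 0)) AND NOT 1) -> 0
  row 10 [01010]: ((0 IMPLIES (0 IMPLIES NOT 1)) AND NOT 1) -> 0
  row 11 [01011]: ((0 IMPLIES (0 IMPLIES NOT 1)) AND NOT 1) -> 0
  row 12 [01100]: ((1 IMPLIES (0 IMPLIES NOT 0)) AND NOT 1) -> 0
  row 13 [01101]: ((1 IMPLIES (0 IMPLIES NOT 0)) AND NOT 1) -> 0
  row 14 [01110]: ((1 IMPLIES (0 IMPLIES NOT 1)) AND NOT 1) -> 0
  row 15 [01111]: ((1 IMPLIES (0 IMPLIES NOT 1)) AND NOT 1) -> 0
  row 16 [10000]: ((0 IMPLIES (1 IMPLIES NOT 0)) AND NOT 0) -> 1
  row 17 [10001]: ((0 IMPLIES (1 IMPLIES NOT 0)) AND NOT 0) -> 1
  row 18 [10010]: ((0 IMPLIES (1 IMPLIES NOT 1)) AND NOT 0) -> 1
  row 19 [10011]: ((0 IMPLIES (1 IMPLIES NOT 1)) AND NOT 0) -> 1
  row 20 [10100]: ((1 IMPLIES (1 IMPLIES NOT 0)) AND NOT 0) -> 1
  row 21 [10101]: ((1 IMPLIES (1 IMPLIES NOT 0)) AND NOT 0) -> 1
  row 22 [10110]: ((1 IMPLIES (1 IMPLIES NOT 1)) AND NOT 0) -> 0
  row 23 [10111]: ((1 IMPLIES (1 IMPLIES NOT 1)) AND NOT 0) -> 0
  row 24 [11000]: ((0 IMPLIES (1 IMPLIES NOT 0)) AND NOT 1) -> 0
  row 25 [11001]: ((0 IMPLIES (1 IMPLIES NOT 0)) AND NOT 1) -> 0
  row 26 [11010]: ((0 IMPLIES (1 IMPLIES NOT 1)) AND NOT 1) -> 0
  row 27 [11011]: ((0 IMPLIES (1 IMPLIES NOT 1)) AND NOT 1) -> 0
  row 28 [11100]: ((1 IMPLIES (1 IMPLIES NOT 0)) AND NOT 1) -> 0
  row 29 [11101]: ((1 IMPLIES (1 IMPLIES NOT 0)) AND NOT 1) -> 0
  row 30 [11110]: ((1 IMPLIES (1 IMPLIES NOT 1)) AND NOT 1) -> 0
  row 31 [11111]: ((1 IMPLIES (1 IMPLIES NOT 1)) AND NOT 1) -> 0
Full result column, 4 rows per line (a,b,c fixed per line; d,e runs 00..11 left to right):
  rows 0-3 [a,b,c=000]: 1111  = hex F
  rows 4-7 [a,b,c=001]: 1111  = hex F
  rows 8-11 [a,b,c=010]: 0000  = hex 0
  rows 12-15 [a,b,c=011]: 0000  = hex 0
  rows 16-19 [a,b,c=100]: 1111  = hex F
  rows 20-23 [a,b,c=101]: 1100  = hex C
  rows 24-27 [a,b,c=110]: 0000  = hex 0
  rows 28-31 [a,b,c=111]: 0000  = hex 0
Output column (row 0 .. row 31) = 11111111000000001111110000000000
Output column grouped in 4s = 1111 1111 0000 0000 1111 1100 0000 0000 = 0xFF00FC00
Convert to decimal digit by digit (value = value*16 + digit):
  F -> 15
  15*16 + 15 (F) = 255
  255*16 + 0 = 4080
  4080*16 + 0 = 65280
  65280*16 + 15 (F) = 1044495
  1044495*16 + 12 (C) = 16711932
  16711932*16 + 0 = 267390912
  267390912*16 + 0 = 4278254592
Decimal = 4278254592

4278254592


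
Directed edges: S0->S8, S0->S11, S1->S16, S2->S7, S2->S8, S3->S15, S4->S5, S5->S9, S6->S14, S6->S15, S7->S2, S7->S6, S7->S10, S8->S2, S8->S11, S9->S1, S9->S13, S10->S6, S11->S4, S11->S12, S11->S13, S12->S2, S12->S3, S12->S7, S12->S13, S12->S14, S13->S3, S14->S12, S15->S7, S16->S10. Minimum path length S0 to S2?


BFS layer-by-layer from S0:
  dist 0: {S0}
  dist 1: {S8, S11}
  dist 2: {S2, S4, S12, S13}
  -> S2 reached at distance 2
Shortest path length = 2

2


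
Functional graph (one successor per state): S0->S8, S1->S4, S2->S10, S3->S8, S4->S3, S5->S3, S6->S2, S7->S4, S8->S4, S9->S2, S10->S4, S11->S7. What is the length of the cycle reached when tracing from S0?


Trace from S0 until a state repeats:
  S0 -> S8 -> S4 -> S3 -> S8
S8 first seen at step 1, revisited at step 4.
Cycle length = 4 - 1 = 3

3


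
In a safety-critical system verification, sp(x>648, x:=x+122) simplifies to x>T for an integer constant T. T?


Formula: sp(P, x:=E) = exists old_x. (x = E[old_x/x]) AND P[old_x/x] (old_x is the value of x before the assignment; eliminate old_x by solving x = E[old_x/x] for old_x)
Step 1: Precondition P: x>648, i.e. old_x > 648
Step 2: Assignment gives x = old_x + 122, so old_x = x - 122
Step 3: Substitute into P: x - 122 > 648
Step 4: Simplify: x > 648+122 = 770

770


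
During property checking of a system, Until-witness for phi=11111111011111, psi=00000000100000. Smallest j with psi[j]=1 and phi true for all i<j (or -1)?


(phi U psi) at 0: need smallest j with psi[j]=1 and phi[i]=1 for all i in [0,j).
Scan from step 0:
  step 0: phi=1, psi=0 -> continue
  step 1: phi=1, psi=0 -> continue
  step 2: phi=1, psi=0 -> continue
  step 3: phi=1, psi=0 -> continue
  step 8: psi=1 and phi held for [0,8) -> witness found
Witness step = 8

8


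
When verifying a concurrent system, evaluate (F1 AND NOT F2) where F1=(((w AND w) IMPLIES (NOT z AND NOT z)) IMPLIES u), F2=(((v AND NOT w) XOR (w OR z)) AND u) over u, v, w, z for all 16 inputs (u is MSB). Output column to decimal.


F1 = (((w AND w) IMPLIES (NOT z AND NOT z)) IMPLIES u)
F2 = (((v AND NOT w) XOR (w OR z)) AND u)
Counterexample to F1=>F2 is where F1=1 and F2=0.
Evaluate each row (bits = u,v,w,z, MSB first):
  row 0 [0000]: F1=0 F2=0 -> F1&~F2 -> 0
  row 1 [0001]: F1=0 F2=0 -> F1&~F2 -> 0
  row 2 [0010]: F1=0 F2=0 -> F1&~F2 -> 0
  row 3 [0011]: F1=1 F2=0 -> F1&~F2 -> 1
  row 4 [0100]: F1=0 F2=0 -> F1&~F2 -> 0
  row 5 [0101]: F1=0 F2=0 -> F1&~F2 -> 0
  row 6 [0110]: F1=0 F2=0 -> F1&~F2 -> 0
  row 7 [0111]: F1=1 F2=0 -> F1&~F2 -> 1
  row 8 [1000]: F1=1 F2=0 -> F1&~F2 -> 1
  row 9 [1001]: F1=1 F2=1 -> F1&~F2 -> 0
  row 10 [1010]: F1=1 F2=1 -> F1&~F2 -> 0
  row 11 [1011]: F1=1 F2=1 -> F1&~F2 -> 0
  row 12 [1100]: F1=1 F2=1 -> F1&~F2 -> 0
  row 13 [1101]: F1=1 F2=0 -> F1&~F2 -> 1
  row 14 [1110]: F1=1 F2=1 -> F1&~F2 -> 0
  row 15 [1111]: F1=1 F2=1 -> F1&~F2 -> 0
Full result column, 4 rows per line (u,v fixed per line; w,z runs 00..11 left to right):
  rows 0-3 [u,v=00]: 0001  = hex 1
  rows 4-7 [u,v=01]: 0001  = hex 1
  rows 8-11 [u,v=10]: 1000  = hex 8
  rows 12-15 [u,v=11]: 0100  = hex 4
Counterexample vector (row 0 .. row 15) = 0001000110000100
Output column grouped in 4s = 0001 0001 1000 0100 = 0x1184
Convert to decimal digit by digit (value = value*16 + digit):
  1 -> 1
  1*16 + 1 = 17
  17*16 + 8 = 280
  280*16 + 4 = 4484
Decimal = 4484

4484


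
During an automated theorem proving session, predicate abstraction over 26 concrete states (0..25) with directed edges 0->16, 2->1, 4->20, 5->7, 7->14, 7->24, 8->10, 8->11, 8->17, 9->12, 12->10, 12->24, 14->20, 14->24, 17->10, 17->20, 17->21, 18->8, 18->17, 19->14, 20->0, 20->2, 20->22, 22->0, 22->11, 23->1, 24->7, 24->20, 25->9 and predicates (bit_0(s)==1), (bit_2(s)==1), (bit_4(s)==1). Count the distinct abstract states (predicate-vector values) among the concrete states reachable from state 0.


BFS from 0:
Concrete reachable: {0, 16}
Abstract via predicates (bit_0(s)==1), (bit_2(s)==1), (bit_4(s)==1):
  (0,0,0) <- {0}
  (0,0,1) <- {16}
Distinct abstract states = 2

2


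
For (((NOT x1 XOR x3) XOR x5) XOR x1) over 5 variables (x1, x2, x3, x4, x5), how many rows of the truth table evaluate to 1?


Formula: (((NOT x1 XOR x3) XOR x5) XOR x1) over 5 vars (32 rows)
Evaluate each row (x1, x2, x3, x4, x5 as bits, MSB first):
  row 0 [00000]: (((NOT 0 XOR 0) XOR 0) XOR 0) -> 1
  row 1 [00001]: (((NOT 0 XOR 0) XOR 1) XOR 0) -> 0
  row 2 [00010]: (((NOT 0 XOR 0) XOR 0) XOR 0) -> 1
  row 3 [00011]: (((NOT 0 XOR 0) XOR 1) XOR 0) -> 0
  row 4 [00100]: (((NOT 0 XOR 1) XOR 0) XOR 0) -> 0
  row 5 [00101]: (((NOT 0 XOR 1) XOR 1) XOR 0) -> 1
  row 6 [00110]: (((NOT 0 XOR 1) XOR 0) XOR 0) -> 0
  row 7 [00111]: (((NOT 0 XOR 1) XOR 1) XOR 0) -> 1
  row 8 [01000]: (((NOT 0 XOR 0) XOR 0) XOR 0) -> 1
  row 9 [01001]: (((NOT 0 XOR 0) XOR 1) XOR 0) -> 0
  row 10 [01010]: (((NOT 0 XOR 0) XOR 0) XOR 0) -> 1
  row 11 [01011]: (((NOT 0 XOR 0) XOR 1) XOR 0) -> 0
  row 12 [01100]: (((NOT 0 XOR 1) XOR 0) XOR 0) -> 0
  row 13 [01101]: (((NOT 0 XOR 1) XOR 1) XOR 0) -> 1
  row 14 [01110]: (((NOT 0 XOR 1) XOR 0) XOR 0) -> 0
  row 15 [01111]: (((NOT 0 XOR 1) XOR 1) XOR 0) -> 1
  row 16 [10000]: (((NOT 1 XOR 0) XOR 0) XOR 1) -> 1
  row 17 [10001]: (((NOT 1 XOR 0) XOR 1) XOR 1) -> 0
  row 18 [10010]: (((NOT 1 XOR 0) XOR 0) XOR 1) -> 1
  row 19 [10011]: (((NOT 1 XOR 0) XOR 1) XOR 1) -> 0
  row 20 [10100]: (((NOT 1 XOR 1) XOR 0) XOR 1) -> 0
  row 21 [10101]: (((NOT 1 XOR 1) XOR 1) XOR 1) -> 1
  row 22 [10110]: (((NOT 1 XOR 1) XOR 0) XOR 1) -> 0
  row 23 [10111]: (((NOT 1 XOR 1) XOR 1) XOR 1) -> 1
  row 24 [11000]: (((NOT 1 XOR 0) XOR 0) XOR 1) -> 1
  row 25 [11001]: (((NOT 1 XOR 0) XOR 1) XOR 1) -> 0
  row 26 [11010]: (((NOT 1 XOR 0) XOR 0) XOR 1) -> 1
  row 27 [11011]: (((NOT 1 XOR 0) XOR 1) XOR 1) -> 0
  row 28 [11100]: (((NOT 1 XOR 1) XOR 0) XOR 1) -> 0
  row 29 [11101]: (((NOT 1 XOR 1) XOR 1) XOR 1) -> 1
  row 30 [11110]: (((NOT 1 XOR 1) XOR 0) XOR 1) -> 0
  row 31 [11111]: (((NOT 1 XOR 1) XOR 1) XOR 1) -> 1
Full result column, 8 rows per line (x1,x2 fixed per line; x3,x4,x5 runs 000..111 left to right):
  rows 0-7 [x1,x2=00]: 10100101  (ones: 4)
  rows 8-15 [x1,x2=01]: 10100101  (ones: 4)
  rows 16-23 [x1,x2=10]: 10100101  (ones: 4)
  rows 24-31 [x1,x2=11]: 10100101  (ones: 4)
Count of 1-rows = 4+4+4+4 = 16

16


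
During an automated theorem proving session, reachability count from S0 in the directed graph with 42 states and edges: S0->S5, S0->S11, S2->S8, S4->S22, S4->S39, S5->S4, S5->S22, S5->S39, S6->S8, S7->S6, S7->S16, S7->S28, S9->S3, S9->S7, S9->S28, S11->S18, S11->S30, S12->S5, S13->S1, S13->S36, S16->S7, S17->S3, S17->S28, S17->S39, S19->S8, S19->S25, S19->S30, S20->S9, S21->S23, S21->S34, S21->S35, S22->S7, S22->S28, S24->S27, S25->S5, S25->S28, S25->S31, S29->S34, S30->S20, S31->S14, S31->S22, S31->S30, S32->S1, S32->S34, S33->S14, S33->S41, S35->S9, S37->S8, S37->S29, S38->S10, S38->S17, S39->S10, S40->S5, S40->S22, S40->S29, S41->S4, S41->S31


BFS from S0:
  layer 0: {S0}
  layer 1: {S5, S11}
  layer 2: {S4, S18, S22, S30, S39}
  layer 3: {S7, S10, S20, S28}
  layer 4: {S6, S9, S16}
  layer 5: {S3, S8}
Reachable set: {S0, S3, S4, S5, S6, S7, S8, S9, S10, S11, S16, S18, S20, S22, S28, S30, S39}
Count = 17

17


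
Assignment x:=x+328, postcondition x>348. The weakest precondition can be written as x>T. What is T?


Formula: wp(x:=E, P) = P[E/x] (substitute E for x in postcondition)
Step 1: Postcondition: x>348
Step 2: Substitute x+328 for x: x+328>348
Step 3: Solve for x: x > 348-328 = 20

20


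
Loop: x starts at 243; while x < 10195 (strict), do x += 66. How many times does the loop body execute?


Step 1: x goes from 243 toward 10195 by 66; the body runs while x<10195, so iterations = ceil((bound-start)/step)
Step 2: Distance=9952
Step 3: ceil(9952/66)=151

151


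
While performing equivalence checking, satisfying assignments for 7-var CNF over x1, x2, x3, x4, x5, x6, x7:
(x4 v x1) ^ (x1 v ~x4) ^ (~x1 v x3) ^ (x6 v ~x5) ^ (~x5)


CNF with 5 clauses over 7 vars (128 assignments).
An assignment satisfies CNF iff every clause has >=1 true literal.
Check each row (bits = x1,x2,x3,x4,x5,x6,x7; clause T/F shown):
  row 0 [0000000]: clauses=FTTTT -> 0
  row 1 [0000001]: clauses=FTTTT -> 0
  row 2 [0000010]: clauses=FTTTT -> 0
  row 3 [0000011]: clauses=FTTTT -> 0
  row 4 [0000100]: clauses=FTTFF -> 0
  (every remaining row is evaluated the same way; all 128 results are listed next)
Full result column, 8 rows per line (x1,x2,x3,x4 fixed per line; x5,x6,x7 runs 000..111 left to right):
  rows 0-7 [x1,x2,x3,x4=0000]: 00000000  (ones: 0)
  rows 8-15 [x1,x2,x3,x4=0001]: 00000000  (ones: 0)
  rows 16-23 [x1,x2,x3,x4=0010]: 00000000  (ones: 0)
  rows 24-31 [x1,x2,x3,x4=0011]: 00000000  (ones: 0)
  rows 32-39 [x1,x2,x3,x4=0100]: 00000000  (ones: 0)
  rows 40-47 [x1,x2,x3,x4=0101]: 00000000  (ones: 0)
  rows 48-55 [x1,x2,x3,x4=0110]: 00000000  (ones: 0)
  rows 56-63 [x1,x2,x3,x4=0111]: 00000000  (ones: 0)
  rows 64-71 [x1,x2,x3,x4=1000]: 00000000  (ones: 0)
  rows 72-79 [x1,x2,x3,x4=1001]: 00000000  (ones: 0)
  rows 80-87 [x1,x2,x3,x4=1010]: 11110000  (ones: 4)
  rows 88-95 [x1,x2,x3,x4=1011]: 11110000  (ones: 4)
  rows 96-103 [x1,x2,x3,x4=1100]: 00000000  (ones: 0)
  rows 104-111 [x1,x2,x3,x4=1101]: 00000000  (ones: 0)
  rows 112-119 [x1,x2,x3,x4=1110]: 11110000  (ones: 4)
  rows 120-127 [x1,x2,x3,x4=1111]: 11110000  (ones: 4)
Satisfying assignments = 0+0+0+0+0+0+0+0+0+0+4+4+0+0+4+4 = 16

16


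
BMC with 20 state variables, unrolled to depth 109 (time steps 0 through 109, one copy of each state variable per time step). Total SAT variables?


BMC unrolls to depth k, creating one copy of each state var for steps 0..k.
Step count = 109 + 1 = 110 (steps 0 through 109)
Vars per step = 20
Total = 20 * 110 = 2200

2200


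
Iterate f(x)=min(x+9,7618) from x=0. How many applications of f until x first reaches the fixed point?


Step 1: x=0, cap=7618, increment=9
Step 2: x grows by 9 each step until capped at 7618; fixed point is x=7618
Step 3: iterations = ceil(7618/9) = 847

847


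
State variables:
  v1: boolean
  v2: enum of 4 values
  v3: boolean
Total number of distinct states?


State space = product of domain sizes of all variables.
Domain sizes:
  v1 (boolean): 2
  v2 (enum of 4 values): 4
  v3 (boolean): 2
Product = 2 * 4 * 2 = 16

16


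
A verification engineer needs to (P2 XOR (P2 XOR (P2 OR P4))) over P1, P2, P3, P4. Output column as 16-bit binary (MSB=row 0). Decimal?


Formula: (P2 XOR (P2 XOR (P2 OR P4))) over P1, P2, P3, P4 (16 rows)
Evaluate each row (bits = P1,P2,P3,P4, MSB first):
  row 0 [0000]: (0 XOR (0 XOR (0 OR 0))) -> 0
  row 1 [0001]: (0 XOR (0 XOR (0 OR 1))) -> 1
  row 2 [0010]: (0 XOR (0 XOR (0 OR 0))) -> 0
  row 3 [0011]: (0 XOR (0 XOR (0 OR 1))) -> 1
  row 4 [0100]: (1 XOR (1 XOR (1 OR 0))) -> 1
  row 5 [0101]: (1 XOR (1 XOR (1 OR 1))) -> 1
  row 6 [0110]: (1 XOR (1 XOR (1 OR 0))) -> 1
  row 7 [0111]: (1 XOR (1 XOR (1 OR 1))) -> 1
  row 8 [1000]: (0 XOR (0 XOR (0 OR 0))) -> 0
  row 9 [1001]: (0 XOR (0 XOR (0 OR 1))) -> 1
  row 10 [1010]: (0 XOR (0 XOR (0 OR 0))) -> 0
  row 11 [1011]: (0 XOR (0 XOR (0 OR 1))) -> 1
  row 12 [1100]: (1 XOR (1 XOR (1 OR 0))) -> 1
  row 13 [1101]: (1 XOR (1 XOR (1 OR 1))) -> 1
  row 14 [1110]: (1 XOR (1 XOR (1 OR 0))) -> 1
  row 15 [1111]: (1 XOR (1 XOR (1 OR 1))) -> 1
Full result column, 4 rows per line (P1,P2 fixed per line; P3,P4 runs 00..11 left to right):
  rows 0-3 [P1,P2=00]: 0101  = hex 5
  rows 4-7 [P1,P2=01]: 1111  = hex F
  rows 8-11 [P1,P2=10]: 0101  = hex 5
  rows 12-15 [P1,P2=11]: 1111  = hex F
Output column (row 0 .. row 15) = 0101111101011111
Output column grouped in 4s = 0101 1111 0101 1111 = 0x5F5F
Convert to decimal digit by digit (value = value*16 + digit):
  5 -> 5
  5*16 + 15 (F) = 95
  95*16 + 5 = 1525
  1525*16 + 15 (F) = 24415
Decimal = 24415

24415


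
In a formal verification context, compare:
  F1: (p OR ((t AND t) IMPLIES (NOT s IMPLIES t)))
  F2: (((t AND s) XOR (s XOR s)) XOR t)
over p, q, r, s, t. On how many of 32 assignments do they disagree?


F1 = (p OR ((t AND t) IMPLIES (NOT s IMPLIES t)))
F2 = (((t AND s) XOR (s XOR s)) XOR t)
Evaluate both on each of 32 rows (bits = p,q,r,s,t):
  row 0 [00000]: F1=1 F2=0 (differ) -> 1
  row 1 [00001]: F1=1 F2=1 -> 0
  row 2 [00010]: F1=1 F2=0 (differ) -> 1
  row 3 [00011]: F1=1 F2=0 (differ) -> 1
  row 4 [00100]: F1=1 F2=0 (differ) -> 1
  row 5 [00101]: F1=1 F2=1 -> 0
  row 6 [00110]: F1=1 F2=0 (differ) -> 1
  row 7 [00111]: F1=1 F2=0 (differ) -> 1
  row 8 [01000]: F1=1 F2=0 (differ) -> 1
  row 9 [01001]: F1=1 F2=1 -> 0
  row 10 [01010]: F1=1 F2=0 (differ) -> 1
  row 11 [01011]: F1=1 F2=0 (differ) -> 1
  row 12 [01100]: F1=1 F2=0 (differ) -> 1
  row 13 [01101]: F1=1 F2=1 -> 0
  row 14 [01110]: F1=1 F2=0 (differ) -> 1
  row 15 [01111]: F1=1 F2=0 (differ) -> 1
  row 16 [10000]: F1=1 F2=0 (differ) -> 1
  row 17 [10001]: F1=1 F2=1 -> 0
  row 18 [10010]: F1=1 F2=0 (differ) -> 1
  row 19 [10011]: F1=1 F2=0 (differ) -> 1
  row 20 [10100]: F1=1 F2=0 (differ) -> 1
  row 21 [10101]: F1=1 F2=1 -> 0
  row 22 [10110]: F1=1 F2=0 (differ) -> 1
  row 23 [10111]: F1=1 F2=0 (differ) -> 1
  row 24 [11000]: F1=1 F2=0 (differ) -> 1
  row 25 [11001]: F1=1 F2=1 -> 0
  row 26 [11010]: F1=1 F2=0 (differ) -> 1
  row 27 [11011]: F1=1 F2=0 (differ) -> 1
  row 28 [11100]: F1=1 F2=0 (differ) -> 1
  row 29 [11101]: F1=1 F2=1 -> 0
  row 30 [11110]: F1=1 F2=0 (differ) -> 1
  row 31 [11111]: F1=1 F2=0 (differ) -> 1
Full result column, 8 rows per line (p,q fixed per line; r,s,t runs 000..111 left to right):
  rows 0-7 [p,q=00]: 10111011  (ones: 6)
  rows 8-15 [p,q=01]: 10111011  (ones: 6)
  rows 16-23 [p,q=10]: 10111011  (ones: 6)
  rows 24-31 [p,q=11]: 10111011  (ones: 6)
Disagreements = 6+6+6+6 = 24

24


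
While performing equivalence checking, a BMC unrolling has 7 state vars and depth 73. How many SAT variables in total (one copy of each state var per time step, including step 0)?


BMC unrolls to depth k, creating one copy of each state var for steps 0..k.
Step count = 73 + 1 = 74 (steps 0 through 73)
Vars per step = 7
Total = 7 * 74 = 518

518


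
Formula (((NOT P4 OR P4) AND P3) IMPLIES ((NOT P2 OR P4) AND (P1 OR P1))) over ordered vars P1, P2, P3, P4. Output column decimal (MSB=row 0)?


Formula: (((NOT P4 OR P4) AND P3) IMPLIES ((NOT P2 OR P4) AND (P1 OR P1))) over P1, P2, P3, P4 (16 rows)
Evaluate each row (bits = P1,P2,P3,P4, MSB first):
  row 0 [0000]: (((NOT 0 OR 0) AND 0) IMPLIES ((NOT 0 OR 0) AND (0 OR 0))) -> 1
  row 1 [0001]: (((NOT 1 OR 1) AND 0) IMPLIES ((NOT 0 OR 1) AND (0 OR 0))) -> 1
  row 2 [0010]: (((NOT 0 OR 0) AND 1) IMPLIES ((NOT 0 OR 0) AND (0 OR 0))) -> 0
  row 3 [0011]: (((NOT 1 OR 1) AND 1) IMPLIES ((NOT 0 OR 1) AND (0 OR 0))) -> 0
  row 4 [0100]: (((NOT 0 OR 0) AND 0) IMPLIES ((NOT 1 OR 0) AND (0 OR 0))) -> 1
  row 5 [0101]: (((NOT 1 OR 1) AND 0) IMPLIES ((NOT 1 OR 1) AND (0 OR 0))) -> 1
  row 6 [0110]: (((NOT 0 OR 0) AND 1) IMPLIES ((NOT 1 OR 0) AND (0 OR 0))) -> 0
  row 7 [0111]: (((NOT 1 OR 1) AND 1) IMPLIES ((NOT 1 OR 1) AND (0 OR 0))) -> 0
  row 8 [1000]: (((NOT 0 OR 0) AND 0) IMPLIES ((NOT 0 OR 0) AND (1 OR 1))) -> 1
  row 9 [1001]: (((NOT 1 OR 1) AND 0) IMPLIES ((NOT 0 OR 1) AND (1 OR 1))) -> 1
  row 10 [1010]: (((NOT 0 OR 0) AND 1) IMPLIES ((NOT 0 OR 0) AND (1 OR 1))) -> 1
  row 11 [1011]: (((NOT 1 OR 1) AND 1) IMPLIES ((NOT 0 OR 1) AND (1 OR 1))) -> 1
  row 12 [1100]: (((NOT 0 OR 0) AND 0) IMPLIES ((NOT 1 OR 0) AND (1 OR 1))) -> 1
  row 13 [1101]: (((NOT 1 OR 1) AND 0) IMPLIES ((NOT 1 OR 1) AND (1 OR 1))) -> 1
  row 14 [1110]: (((NOT 0 OR 0) AND 1) IMPLIES ((NOT 1 OR 0) AND (1 OR 1))) -> 0
  row 15 [1111]: (((NOT 1 OR 1) AND 1) IMPLIES ((NOT 1 OR 1) AND (1 OR 1))) -> 1
Full result column, 4 rows per line (P1,P2 fixed per line; P3,P4 runs 00..11 left to right):
  rows 0-3 [P1,P2=00]: 1100  = hex C
  rows 4-7 [P1,P2=01]: 1100  = hex C
  rows 8-11 [P1,P2=10]: 1111  = hex F
  rows 12-15 [P1,P2=11]: 1101  = hex D
Output column (row 0 .. row 15) = 1100110011111101
Output column grouped in 4s = 1100 1100 1111 1101 = 0xCCFD
Convert to decimal digit by digit (value = value*16 + digit):
  C -> 12
  12*16 + 12 (C) = 204
  204*16 + 15 (F) = 3279
  3279*16 + 13 (D) = 52477
Decimal = 52477

52477


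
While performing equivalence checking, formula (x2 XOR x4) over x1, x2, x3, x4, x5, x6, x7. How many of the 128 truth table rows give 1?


Formula: (x2 XOR x4) over 7 vars (128 rows)
Evaluate each row (x1, x2, x3, x4, x5, x6, x7 as bits, MSB first):
  row 0 [0000000]: (0 XOR 0) -> 0
  row 1 [0000001]: (0 XOR 0) -> 0
  row 2 [0000010]: (0 XOR 0) -> 0
  row 3 [0000011]: (0 XOR 0) -> 0
  row 4 [0000100]: (0 XOR 0) -> 0
  (every remaining row is evaluated the same way; all 128 results are listed next)
Full result column, 8 rows per line (x1,x2,x3,x4 fixed per line; x5,x6,x7 runs 000..111 left to right):
  rows 0-7 [x1,x2,x3,x4=0000]: 00000000  (ones: 0)
  rows 8-15 [x1,x2,x3,x4=0001]: 11111111  (ones: 8)
  rows 16-23 [x1,x2,x3,x4=0010]: 00000000  (ones: 0)
  rows 24-31 [x1,x2,x3,x4=0011]: 11111111  (ones: 8)
  rows 32-39 [x1,x2,x3,x4=0100]: 11111111  (ones: 8)
  rows 40-47 [x1,x2,x3,x4=0101]: 00000000  (ones: 0)
  rows 48-55 [x1,x2,x3,x4=0110]: 11111111  (ones: 8)
  rows 56-63 [x1,x2,x3,x4=0111]: 00000000  (ones: 0)
  rows 64-71 [x1,x2,x3,x4=1000]: 00000000  (ones: 0)
  rows 72-79 [x1,x2,x3,x4=1001]: 11111111  (ones: 8)
  rows 80-87 [x1,x2,x3,x4=1010]: 00000000  (ones: 0)
  rows 88-95 [x1,x2,x3,x4=1011]: 11111111  (ones: 8)
  rows 96-103 [x1,x2,x3,x4=1100]: 11111111  (ones: 8)
  rows 104-111 [x1,x2,x3,x4=1101]: 00000000  (ones: 0)
  rows 112-119 [x1,x2,x3,x4=1110]: 11111111  (ones: 8)
  rows 120-127 [x1,x2,x3,x4=1111]: 00000000  (ones: 0)
Count of 1-rows = 0+8+0+8+8+0+8+0+0+8+0+8+8+0+8+0 = 64

64


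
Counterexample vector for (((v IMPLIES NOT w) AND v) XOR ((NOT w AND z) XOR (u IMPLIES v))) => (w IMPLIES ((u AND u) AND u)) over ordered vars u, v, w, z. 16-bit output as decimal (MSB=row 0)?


F1 = (((v IMPLIES NOT w) AND v) XOR ((NOT w AND z) XOR (u IMPLIES v)))
F2 = (w IMPLIES ((u AND u) AND u))
Counterexample to F1=>F2 is where F1=1 and F2=0.
Evaluate each row (bits = u,v,w,z, MSB first):
  row 0 [0000]: F1=1 F2=1 -> F1&~F2 -> 0
  row 1 [0001]: F1=0 F2=1 -> F1&~F2 -> 0
  row 2 [0010]: F1=1 F2=0 -> F1&~F2 -> 1
  row 3 [0011]: F1=1 F2=0 -> F1&~F2 -> 1
  row 4 [0100]: F1=0 F2=1 -> F1&~F2 -> 0
  row 5 [0101]: F1=1 F2=1 -> F1&~F2 -> 0
  row 6 [0110]: F1=1 F2=0 -> F1&~F2 -> 1
  row 7 [0111]: F1=1 F2=0 -> F1&~F2 -> 1
  row 8 [1000]: F1=0 F2=1 -> F1&~F2 -> 0
  row 9 [1001]: F1=1 F2=1 -> F1&~F2 -> 0
  row 10 [1010]: F1=0 F2=1 -> F1&~F2 -> 0
  row 11 [1011]: F1=0 F2=1 -> F1&~F2 -> 0
  row 12 [1100]: F1=0 F2=1 -> F1&~F2 -> 0
  row 13 [1101]: F1=1 F2=1 -> F1&~F2 -> 0
  row 14 [1110]: F1=1 F2=1 -> F1&~F2 -> 0
  row 15 [1111]: F1=1 F2=1 -> F1&~F2 -> 0
Full result column, 4 rows per line (u,v fixed per line; w,z runs 00..11 left to right):
  rows 0-3 [u,v=00]: 0011  = hex 3
  rows 4-7 [u,v=01]: 0011  = hex 3
  rows 8-11 [u,v=10]: 0000  = hex 0
  rows 12-15 [u,v=11]: 0000  = hex 0
Counterexample vector (row 0 .. row 15) = 0011001100000000
Output column grouped in 4s = 0011 0011 0000 0000 = 0x3300
Convert to decimal digit by digit (value = value*16 + digit):
  3 -> 3
  3*16 + 3 = 51
  51*16 + 0 = 816
  816*16 + 0 = 13056
Decimal = 13056

13056


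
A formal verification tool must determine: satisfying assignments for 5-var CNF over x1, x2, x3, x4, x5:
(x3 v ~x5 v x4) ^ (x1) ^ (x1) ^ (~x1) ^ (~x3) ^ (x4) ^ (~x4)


CNF with 7 clauses over 5 vars (32 assignments).
An assignment satisfies CNF iff every clause has >=1 true literal.
Check each row (bits = x1,x2,x3,x4,x5; clause T/F shown):
  row 0 [00000]: clauses=TFFTTFT -> 0
  row 1 [00001]: clauses=FFFTTFT -> 0
  row 2 [00010]: clauses=TFFTTTF -> 0
  row 3 [00011]: clauses=TFFTTTF -> 0
  row 4 [00100]: clauses=TFFTFFT -> 0
  row 5 [00101]: clauses=TFFTFFT -> 0
  row 6 [00110]: clauses=TFFTFTF -> 0
  row 7 [00111]: clauses=TFFTFTF -> 0
  row 8 [01000]: clauses=TFFTTFT -> 0
  row 9 [01001]: clauses=FFFTTFT -> 0
  row 10 [01010]: clauses=TFFTTTF -> 0
  row 11 [01011]: clauses=TFFTTTF -> 0
  row 12 [01100]: clauses=TFFTFFT -> 0
  row 13 [01101]: clauses=TFFTFFT -> 0
  row 14 [01110]: clauses=TFFTFTF -> 0
  row 15 [01111]: clauses=TFFTFTF -> 0
  row 16 [10000]: clauses=TTTFTFT -> 0
  row 17 [10001]: clauses=FTTFTFT -> 0
  row 18 [10010]: clauses=TTTFTTF -> 0
  row 19 [10011]: clauses=TTTFTTF -> 0
  row 20 [10100]: clauses=TTTFFFT -> 0
  row 21 [10101]: clauses=TTTFFFT -> 0
  row 22 [10110]: clauses=TTTFFTF -> 0
  row 23 [10111]: clauses=TTTFFTF -> 0
  row 24 [11000]: clauses=TTTFTFT -> 0
  row 25 [11001]: clauses=FTTFTFT -> 0
  row 26 [11010]: clauses=TTTFTTF -> 0
  row 27 [11011]: clauses=TTTFTTF -> 0
  row 28 [11100]: clauses=TTTFFFT -> 0
  row 29 [11101]: clauses=TTTFFFT -> 0
  row 30 [11110]: clauses=TTTFFTF -> 0
  row 31 [11111]: clauses=TTTFFTF -> 0
Full result column, 8 rows per line (x1,x2 fixed per line; x3,x4,x5 runs 000..111 left to right):
  rows 0-7 [x1,x2=00]: 00000000  (ones: 0)
  rows 8-15 [x1,x2=01]: 00000000  (ones: 0)
  rows 16-23 [x1,x2=10]: 00000000  (ones: 0)
  rows 24-31 [x1,x2=11]: 00000000  (ones: 0)
Satisfying assignments = 0+0+0+0 = 0

0
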